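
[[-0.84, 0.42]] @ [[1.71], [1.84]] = [[-0.66]]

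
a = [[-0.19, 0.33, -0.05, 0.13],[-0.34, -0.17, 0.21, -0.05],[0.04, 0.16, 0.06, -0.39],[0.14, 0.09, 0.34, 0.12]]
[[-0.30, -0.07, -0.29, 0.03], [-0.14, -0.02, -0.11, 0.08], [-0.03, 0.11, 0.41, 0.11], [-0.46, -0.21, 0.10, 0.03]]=a @[[0.2, -0.06, 0.71, -0.15], [-0.80, -0.14, -0.05, 0.12], [-1.09, -0.4, 0.35, 0.19], [-0.39, -0.41, -0.94, -0.22]]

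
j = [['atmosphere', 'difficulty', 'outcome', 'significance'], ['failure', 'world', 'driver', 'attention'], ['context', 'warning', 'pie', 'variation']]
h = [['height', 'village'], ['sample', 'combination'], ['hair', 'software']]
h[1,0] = 'sample'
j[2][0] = 'context'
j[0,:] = ['atmosphere', 'difficulty', 'outcome', 'significance']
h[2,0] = 'hair'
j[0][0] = 'atmosphere'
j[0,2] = 'outcome'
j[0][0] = 'atmosphere'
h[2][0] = 'hair'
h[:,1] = ['village', 'combination', 'software']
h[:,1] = ['village', 'combination', 'software']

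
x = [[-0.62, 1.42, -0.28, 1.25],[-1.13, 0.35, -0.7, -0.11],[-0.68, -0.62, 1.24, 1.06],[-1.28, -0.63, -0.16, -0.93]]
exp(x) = [[0.06, 1.03, -1.03, -0.01], [-0.36, 1.47, -1.33, -0.8], [-0.94, -2.69, 4.43, 1.38], [-0.17, -0.89, 0.38, 0.32]]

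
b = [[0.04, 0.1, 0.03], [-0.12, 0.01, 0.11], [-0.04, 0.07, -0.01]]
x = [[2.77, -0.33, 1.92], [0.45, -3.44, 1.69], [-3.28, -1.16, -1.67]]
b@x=[[0.06, -0.39, 0.20], [-0.69, -0.12, -0.4], [-0.05, -0.22, 0.06]]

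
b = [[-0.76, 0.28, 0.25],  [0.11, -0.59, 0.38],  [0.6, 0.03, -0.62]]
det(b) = -0.10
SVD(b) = [[-0.69, 0.34, 0.64], [-0.03, -0.9, 0.44], [0.72, 0.28, 0.63]] @ diag([1.1556544092047545, 0.7883577716782202, 0.10655942154573228]) @ [[0.83, -0.13, -0.55], [-0.23, 0.80, -0.55], [-0.51, -0.58, -0.63]]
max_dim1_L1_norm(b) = 1.29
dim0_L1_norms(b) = [1.47, 0.9, 1.25]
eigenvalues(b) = [(-0.11+0j), (-0.93+0.16j), (-0.93-0.16j)]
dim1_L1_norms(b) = [1.29, 1.08, 1.25]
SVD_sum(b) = [[-0.66,0.11,0.44], [-0.03,0.01,0.02], [0.69,-0.11,-0.45]] + [[-0.06, 0.21, -0.15],[0.17, -0.57, 0.39],[-0.05, 0.18, -0.12]] + [[-0.03, -0.04, -0.04], [-0.02, -0.03, -0.03], [-0.03, -0.04, -0.04]]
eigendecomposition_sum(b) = [[-0.04+0.00j, -0.02+0.00j, -0.04-0.00j], [-0.04+0.00j, (-0.03+0j), -0.04-0.00j], [-0.05+0.00j, -0.03+0.00j, (-0.04-0j)]] + [[(-0.36-0.26j), (0.15+0.29j), (0.14-0.07j)], [0.08-0.70j, -0.28+0.43j, (0.21+0.14j)], [0.32+0.73j, (0.03-0.59j), (-0.29-0.02j)]] + [[-0.36+0.26j,0.15-0.29j,0.14+0.07j], [(0.08+0.7j),(-0.28-0.43j),(0.21-0.14j)], [0.32-0.73j,(0.03+0.59j),(-0.29+0.02j)]]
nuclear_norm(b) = 2.05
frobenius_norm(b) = 1.40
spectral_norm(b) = 1.16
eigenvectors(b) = [[(-0.5+0j), 0.33-0.20j, (0.33+0.2j)], [(-0.6+0j), (0.53+0.31j), (0.53-0.31j)], [(-0.62+0j), (-0.69+0j), (-0.69-0j)]]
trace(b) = -1.97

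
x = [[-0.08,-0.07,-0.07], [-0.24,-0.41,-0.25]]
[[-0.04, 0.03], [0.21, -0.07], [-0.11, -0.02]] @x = [[-0.0, -0.01, -0.0],[0.00, 0.01, 0.00],[0.01, 0.02, 0.01]]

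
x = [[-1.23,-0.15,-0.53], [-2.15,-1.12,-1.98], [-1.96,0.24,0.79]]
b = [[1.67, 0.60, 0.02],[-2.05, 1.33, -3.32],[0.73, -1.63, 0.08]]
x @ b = [[-2.13,-0.07,0.43], [-2.74,0.45,3.52], [-3.19,-2.14,-0.77]]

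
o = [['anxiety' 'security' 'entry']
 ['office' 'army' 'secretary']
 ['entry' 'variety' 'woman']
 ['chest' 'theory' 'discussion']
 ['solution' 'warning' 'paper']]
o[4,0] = 'solution'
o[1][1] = 'army'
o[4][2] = 'paper'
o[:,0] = ['anxiety', 'office', 'entry', 'chest', 'solution']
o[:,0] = ['anxiety', 'office', 'entry', 'chest', 'solution']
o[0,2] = 'entry'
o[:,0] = ['anxiety', 'office', 'entry', 'chest', 'solution']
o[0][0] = 'anxiety'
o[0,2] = 'entry'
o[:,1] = ['security', 'army', 'variety', 'theory', 'warning']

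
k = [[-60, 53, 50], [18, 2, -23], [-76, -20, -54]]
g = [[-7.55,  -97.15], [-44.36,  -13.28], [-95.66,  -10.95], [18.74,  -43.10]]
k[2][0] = -76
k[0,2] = 50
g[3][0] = 18.74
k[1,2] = -23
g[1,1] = -13.28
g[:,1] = [-97.15, -13.28, -10.95, -43.1]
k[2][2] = -54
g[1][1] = -13.28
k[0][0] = -60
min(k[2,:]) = -76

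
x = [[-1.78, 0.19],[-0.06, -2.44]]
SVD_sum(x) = [[-0.02, 0.31], [0.16, -2.42]] + [[-1.76,-0.12], [-0.22,-0.02]]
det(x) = 4.35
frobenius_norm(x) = 3.03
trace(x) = -4.22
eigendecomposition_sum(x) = [[-1.85, -0.55],[0.17, 0.05]] + [[0.07, 0.74], [-0.23, -2.49]]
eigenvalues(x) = [-1.8, -2.42]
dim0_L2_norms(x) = [1.78, 2.45]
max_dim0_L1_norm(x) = 2.63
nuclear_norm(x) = 4.23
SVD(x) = [[-0.13, 0.99], [0.99, 0.13]] @ diag([2.450039964851819, 1.7773587624981333]) @ [[0.07, -1.0],[-1.0, -0.07]]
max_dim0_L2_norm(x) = 2.45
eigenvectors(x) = [[1.0, -0.28], [-0.09, 0.96]]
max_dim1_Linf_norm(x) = 2.44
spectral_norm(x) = 2.45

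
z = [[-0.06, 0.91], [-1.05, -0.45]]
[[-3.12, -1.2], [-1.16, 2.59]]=z@[[2.50, -1.85], [-3.26, -1.44]]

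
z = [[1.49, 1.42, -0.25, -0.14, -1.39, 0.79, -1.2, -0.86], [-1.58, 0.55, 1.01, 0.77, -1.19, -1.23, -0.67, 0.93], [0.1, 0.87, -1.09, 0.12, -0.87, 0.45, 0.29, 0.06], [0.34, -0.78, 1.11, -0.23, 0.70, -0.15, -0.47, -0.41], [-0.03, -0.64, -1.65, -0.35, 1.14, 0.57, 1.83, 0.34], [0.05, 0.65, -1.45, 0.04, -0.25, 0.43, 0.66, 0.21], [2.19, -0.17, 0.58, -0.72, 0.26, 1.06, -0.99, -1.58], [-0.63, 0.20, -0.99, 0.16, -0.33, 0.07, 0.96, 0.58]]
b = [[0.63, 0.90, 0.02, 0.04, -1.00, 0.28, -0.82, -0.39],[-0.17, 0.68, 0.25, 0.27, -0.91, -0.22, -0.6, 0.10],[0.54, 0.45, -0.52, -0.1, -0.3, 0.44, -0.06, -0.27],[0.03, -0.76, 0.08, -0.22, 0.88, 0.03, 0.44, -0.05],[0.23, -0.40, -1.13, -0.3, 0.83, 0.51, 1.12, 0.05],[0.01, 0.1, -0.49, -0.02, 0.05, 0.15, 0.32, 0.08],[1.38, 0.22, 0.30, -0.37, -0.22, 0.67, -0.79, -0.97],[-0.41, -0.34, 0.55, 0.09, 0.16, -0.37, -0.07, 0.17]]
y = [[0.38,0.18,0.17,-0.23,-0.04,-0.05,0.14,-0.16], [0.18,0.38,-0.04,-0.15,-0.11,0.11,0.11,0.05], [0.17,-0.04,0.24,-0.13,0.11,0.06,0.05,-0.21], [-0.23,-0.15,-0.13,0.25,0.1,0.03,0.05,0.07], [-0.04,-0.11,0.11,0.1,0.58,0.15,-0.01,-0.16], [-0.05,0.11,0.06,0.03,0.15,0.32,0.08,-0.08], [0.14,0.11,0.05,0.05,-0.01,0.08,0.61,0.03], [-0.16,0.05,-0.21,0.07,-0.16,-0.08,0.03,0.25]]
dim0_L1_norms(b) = [3.4, 3.85, 3.34, 1.41, 4.35, 2.67, 4.22, 2.08]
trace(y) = 3.01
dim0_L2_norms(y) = [0.55, 0.49, 0.41, 0.42, 0.65, 0.4, 0.65, 0.42]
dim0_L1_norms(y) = [1.35, 1.13, 1.01, 1.01, 1.26, 0.88, 1.08, 1.01]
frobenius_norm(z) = 6.96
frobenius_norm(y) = 1.43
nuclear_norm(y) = 3.02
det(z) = 0.00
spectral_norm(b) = 3.09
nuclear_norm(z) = 12.40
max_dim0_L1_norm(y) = 1.35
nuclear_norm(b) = 6.93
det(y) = -0.00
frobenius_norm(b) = 4.11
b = y @ z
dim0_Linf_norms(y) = [0.38, 0.38, 0.24, 0.25, 0.58, 0.32, 0.61, 0.25]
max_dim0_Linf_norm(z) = 2.19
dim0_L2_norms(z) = [3.17, 2.14, 3.11, 1.16, 2.48, 2.0, 2.81, 2.18]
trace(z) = 1.88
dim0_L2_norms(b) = [1.69, 1.54, 1.5, 0.61, 1.86, 1.09, 1.79, 1.1]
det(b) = 0.00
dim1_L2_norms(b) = [1.76, 1.37, 1.07, 1.27, 1.95, 0.62, 2.06, 0.89]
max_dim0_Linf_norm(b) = 1.38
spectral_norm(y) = 0.89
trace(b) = 0.93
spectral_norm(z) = 4.55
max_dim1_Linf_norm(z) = 2.19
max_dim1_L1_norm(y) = 1.35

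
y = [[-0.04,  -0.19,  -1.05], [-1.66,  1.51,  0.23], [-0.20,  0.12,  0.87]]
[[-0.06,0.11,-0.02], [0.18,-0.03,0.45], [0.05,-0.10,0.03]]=y@[[-0.02, 0.04, -0.11], [0.09, 0.04, 0.18], [0.04, -0.11, -0.01]]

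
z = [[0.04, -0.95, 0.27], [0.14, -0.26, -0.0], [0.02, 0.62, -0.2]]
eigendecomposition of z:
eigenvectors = [[-0.76+0.00j,-0.76-0.00j,(0.48+0j)], [(-0.04+0.31j),-0.04-0.31j,(0.26+0j)], [0.56+0.11j,(0.56-0.11j),0.84+0.00j]]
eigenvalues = [(-0.21+0.34j), (-0.21-0.34j), 0j]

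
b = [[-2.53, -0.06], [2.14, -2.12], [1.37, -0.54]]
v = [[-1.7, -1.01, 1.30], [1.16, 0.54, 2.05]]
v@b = [[3.92, 1.54], [1.03, -2.32]]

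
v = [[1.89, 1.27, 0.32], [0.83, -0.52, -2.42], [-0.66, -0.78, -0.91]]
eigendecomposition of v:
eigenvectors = [[-0.85, -0.48, -0.31], [-0.45, 0.81, 0.85], [0.27, -0.34, 0.42]]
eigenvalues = [2.47, 0.0, -2.01]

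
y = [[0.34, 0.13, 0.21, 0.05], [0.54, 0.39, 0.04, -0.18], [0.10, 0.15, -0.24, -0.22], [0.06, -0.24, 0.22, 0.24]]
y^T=[[0.34, 0.54, 0.1, 0.06], [0.13, 0.39, 0.15, -0.24], [0.21, 0.04, -0.24, 0.22], [0.05, -0.18, -0.22, 0.24]]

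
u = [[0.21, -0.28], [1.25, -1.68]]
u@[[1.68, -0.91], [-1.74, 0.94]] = [[0.84,-0.45], [5.02,-2.72]]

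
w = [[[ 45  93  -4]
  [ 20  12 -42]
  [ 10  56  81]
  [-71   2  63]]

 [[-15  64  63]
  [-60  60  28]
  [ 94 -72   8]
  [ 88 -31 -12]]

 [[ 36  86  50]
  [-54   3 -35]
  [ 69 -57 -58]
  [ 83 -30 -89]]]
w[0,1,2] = -42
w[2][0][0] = 36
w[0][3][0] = -71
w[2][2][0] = 69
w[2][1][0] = -54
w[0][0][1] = 93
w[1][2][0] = 94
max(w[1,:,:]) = 94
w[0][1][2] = -42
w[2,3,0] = 83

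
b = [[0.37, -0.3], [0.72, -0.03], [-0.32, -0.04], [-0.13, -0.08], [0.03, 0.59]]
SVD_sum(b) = [[0.42, -0.11], [0.68, -0.18], [-0.29, 0.08], [-0.1, 0.03], [-0.12, 0.03]] + [[-0.05, -0.19],[0.04, 0.15],[-0.03, -0.12],[-0.03, -0.11],[0.15, 0.56]]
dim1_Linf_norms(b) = [0.37, 0.72, 0.32, 0.13, 0.59]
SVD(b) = [[-0.49, 0.3],[-0.79, -0.23],[0.34, 0.18],[0.12, 0.17],[0.13, -0.89]] @ diag([0.8940716977327435, 0.650488892536444]) @ [[-0.97, 0.25], [-0.25, -0.97]]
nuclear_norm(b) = 1.54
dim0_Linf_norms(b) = [0.72, 0.59]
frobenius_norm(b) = 1.11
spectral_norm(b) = 0.89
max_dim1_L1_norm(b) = 0.75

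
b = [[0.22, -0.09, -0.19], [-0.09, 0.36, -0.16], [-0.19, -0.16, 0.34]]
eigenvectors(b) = [[0.68, 0.66, -0.31], [0.43, -0.71, -0.56], [0.59, -0.25, 0.77]]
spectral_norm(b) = 0.53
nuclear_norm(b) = 0.92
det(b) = 0.00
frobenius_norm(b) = 0.66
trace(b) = 0.92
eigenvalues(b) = [0.0, 0.39, 0.53]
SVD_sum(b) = [[0.05,0.09,-0.13], [0.09,0.16,-0.23], [-0.13,-0.23,0.32]] + [[0.17, -0.18, -0.06], [-0.18, 0.20, 0.07], [-0.06, 0.07, 0.02]] + [[0.0, 0.00, 0.0],[0.00, 0.00, 0.00],[0.0, 0.00, 0.0]]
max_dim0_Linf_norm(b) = 0.36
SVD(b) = [[-0.31,  0.66,  0.68], [-0.56,  -0.71,  0.43], [0.77,  -0.25,  0.59]] @ diag([0.5316880697890713, 0.38795317725246997, 0.0003587529584586392]) @ [[-0.31, -0.56, 0.77],[0.66, -0.71, -0.25],[0.68, 0.43, 0.59]]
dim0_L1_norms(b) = [0.5, 0.61, 0.69]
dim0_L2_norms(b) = [0.3, 0.4, 0.42]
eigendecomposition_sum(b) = [[0.00, 0.00, 0.0], [0.00, 0.0, 0.0], [0.0, 0.00, 0.00]] + [[0.17, -0.18, -0.06], [-0.18, 0.2, 0.07], [-0.06, 0.07, 0.02]] + [[0.05,  0.09,  -0.13],[0.09,  0.16,  -0.23],[-0.13,  -0.23,  0.32]]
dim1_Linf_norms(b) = [0.22, 0.36, 0.34]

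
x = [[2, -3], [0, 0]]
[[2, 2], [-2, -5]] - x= [[0, 5], [-2, -5]]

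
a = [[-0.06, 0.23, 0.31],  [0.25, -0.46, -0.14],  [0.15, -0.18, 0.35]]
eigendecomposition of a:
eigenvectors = [[0.47,-0.86,0.53], [-0.86,-0.49,0.02], [-0.23,0.13,0.85]]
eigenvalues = [-0.63, 0.02, 0.44]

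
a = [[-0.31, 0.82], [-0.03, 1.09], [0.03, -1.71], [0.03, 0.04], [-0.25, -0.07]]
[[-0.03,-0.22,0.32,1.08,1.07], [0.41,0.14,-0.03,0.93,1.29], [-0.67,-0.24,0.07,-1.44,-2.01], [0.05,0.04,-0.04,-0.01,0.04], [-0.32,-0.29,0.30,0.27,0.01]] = a @ [[1.17, 1.13, -1.20, -1.31, -0.36], [0.41, 0.16, -0.06, 0.82, 1.17]]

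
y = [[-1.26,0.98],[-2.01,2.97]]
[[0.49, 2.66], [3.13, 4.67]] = y@[[0.91, -1.88], [1.67, 0.30]]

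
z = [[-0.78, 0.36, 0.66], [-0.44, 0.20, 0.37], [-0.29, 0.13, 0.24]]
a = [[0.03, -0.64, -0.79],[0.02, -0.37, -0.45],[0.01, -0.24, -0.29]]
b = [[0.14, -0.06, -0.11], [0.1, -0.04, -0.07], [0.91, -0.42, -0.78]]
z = a @ b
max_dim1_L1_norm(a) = 1.46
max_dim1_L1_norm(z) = 1.8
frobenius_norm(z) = 1.30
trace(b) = -0.68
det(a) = 0.00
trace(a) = -0.63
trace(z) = -0.34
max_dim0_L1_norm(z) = 1.51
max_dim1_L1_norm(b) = 2.11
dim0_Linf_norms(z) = [0.78, 0.36, 0.66]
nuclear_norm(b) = 1.31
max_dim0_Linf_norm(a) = 0.79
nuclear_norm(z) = 1.31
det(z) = -0.00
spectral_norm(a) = 1.23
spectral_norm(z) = 1.30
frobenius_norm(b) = 1.29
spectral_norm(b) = 1.29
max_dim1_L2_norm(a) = 1.02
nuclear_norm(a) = 1.24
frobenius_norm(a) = 1.23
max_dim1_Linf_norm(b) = 0.91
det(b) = 0.00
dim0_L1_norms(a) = [0.06, 1.25, 1.53]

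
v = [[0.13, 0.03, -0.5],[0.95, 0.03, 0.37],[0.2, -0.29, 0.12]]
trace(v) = 0.28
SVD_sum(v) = [[-0.08, 0.00, -0.04], [0.93, -0.04, 0.41], [0.22, -0.01, 0.1]] + [[0.21,0.07,-0.46],  [0.02,0.01,-0.05],  [-0.03,-0.01,0.06]] + [[0.0, -0.04, -0.01],[-0.00, 0.06, 0.01],[0.01, -0.27, -0.04]]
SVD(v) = [[0.08, 0.99, 0.15], [-0.97, 0.11, -0.22], [-0.23, -0.13, 0.96]] @ diag([1.0484894973641041, 0.5160340587464998, 0.2845674333629595]) @ [[-0.91, 0.04, -0.41], [0.41, 0.14, -0.9], [0.02, -0.99, -0.14]]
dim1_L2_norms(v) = [0.52, 1.02, 0.37]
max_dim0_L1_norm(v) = 1.28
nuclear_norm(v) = 1.85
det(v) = 0.15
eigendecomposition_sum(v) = [[-0.04+0.15j, -0.04-0.08j, (-0.17+0.06j)],  [0.31-0.12j, -0.07+0.17j, (0.31+0.21j)],  [0.17+0.11j, (-0.11+0.02j), (0.01+0.22j)]] + [[-0.04-0.15j, -0.04+0.08j, (-0.17-0.06j)], [0.31+0.12j, (-0.07-0.17j), (0.31-0.21j)], [0.17-0.11j, -0.11-0.02j, (0.01-0.22j)]] + [[(0.21-0j), (0.12-0j), (-0.17-0j)], [(0.32-0j), (0.18-0j), -0.25-0.00j], [-0.14+0.00j, -0.08+0.00j, (0.11+0j)]]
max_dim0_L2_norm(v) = 0.98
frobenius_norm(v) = 1.20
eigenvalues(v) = [(-0.11+0.55j), (-0.11-0.55j), (0.5+0j)]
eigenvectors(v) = [[(0.22-0.31j), (0.22+0.31j), (0.52+0j)], [-0.79+0.00j, -0.79-0.00j, (0.79+0j)], [-0.27-0.39j, (-0.27+0.39j), (-0.33+0j)]]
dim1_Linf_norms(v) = [0.5, 0.95, 0.29]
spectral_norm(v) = 1.05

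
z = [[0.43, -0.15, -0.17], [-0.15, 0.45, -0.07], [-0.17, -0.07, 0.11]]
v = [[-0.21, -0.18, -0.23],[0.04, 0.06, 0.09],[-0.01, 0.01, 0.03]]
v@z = [[-0.02,-0.03,0.02], [-0.01,0.01,-0.00], [-0.01,0.0,0.00]]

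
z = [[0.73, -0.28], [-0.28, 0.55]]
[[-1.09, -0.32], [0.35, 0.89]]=z @ [[-1.55, 0.23], [-0.15, 1.74]]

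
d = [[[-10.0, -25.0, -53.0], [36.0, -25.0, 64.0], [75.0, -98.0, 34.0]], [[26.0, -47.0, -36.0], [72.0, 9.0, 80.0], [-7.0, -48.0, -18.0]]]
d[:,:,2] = [[-53.0, 64.0, 34.0], [-36.0, 80.0, -18.0]]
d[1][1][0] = 72.0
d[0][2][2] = 34.0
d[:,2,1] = [-98.0, -48.0]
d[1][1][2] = 80.0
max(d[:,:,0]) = 75.0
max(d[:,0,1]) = -25.0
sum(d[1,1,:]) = 161.0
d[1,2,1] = -48.0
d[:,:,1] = [[-25.0, -25.0, -98.0], [-47.0, 9.0, -48.0]]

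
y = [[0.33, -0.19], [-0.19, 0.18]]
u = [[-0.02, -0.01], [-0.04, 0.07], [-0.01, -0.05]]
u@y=[[-0.00, 0.00], [-0.03, 0.02], [0.01, -0.01]]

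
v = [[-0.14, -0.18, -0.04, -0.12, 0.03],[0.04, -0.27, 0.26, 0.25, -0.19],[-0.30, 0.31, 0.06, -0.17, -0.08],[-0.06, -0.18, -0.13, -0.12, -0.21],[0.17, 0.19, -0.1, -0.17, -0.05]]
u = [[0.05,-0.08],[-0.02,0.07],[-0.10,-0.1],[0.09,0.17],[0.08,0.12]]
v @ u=[[-0.01,  -0.01], [-0.01,  -0.03], [-0.05,  0.00], [-0.01,  -0.04], [-0.0,  -0.03]]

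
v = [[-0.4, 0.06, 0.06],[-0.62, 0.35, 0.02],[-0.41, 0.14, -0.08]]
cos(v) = [[0.95, -0.00, 0.01], [-0.01, 0.96, 0.02], [-0.05, -0.01, 1.01]]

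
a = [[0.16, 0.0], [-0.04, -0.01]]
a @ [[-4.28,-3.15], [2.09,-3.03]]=[[-0.68,-0.50], [0.15,0.16]]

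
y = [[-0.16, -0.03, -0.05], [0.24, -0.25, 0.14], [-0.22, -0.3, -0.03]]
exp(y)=[[0.85, -0.02, -0.05], [0.18, 0.76, 0.12], [-0.23, -0.26, 0.96]]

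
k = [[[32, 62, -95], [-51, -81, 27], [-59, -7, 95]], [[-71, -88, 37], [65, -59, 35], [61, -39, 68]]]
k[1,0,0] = -71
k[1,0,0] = -71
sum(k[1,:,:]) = 9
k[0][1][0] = -51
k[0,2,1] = -7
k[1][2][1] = -39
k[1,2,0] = 61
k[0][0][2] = -95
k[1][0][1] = -88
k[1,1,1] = -59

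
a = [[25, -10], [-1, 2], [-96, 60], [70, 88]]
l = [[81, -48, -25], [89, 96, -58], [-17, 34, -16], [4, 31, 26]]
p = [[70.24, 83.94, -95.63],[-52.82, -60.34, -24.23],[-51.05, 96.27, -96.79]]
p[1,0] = -52.82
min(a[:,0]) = -96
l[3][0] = 4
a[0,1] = -10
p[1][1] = -60.34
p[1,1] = -60.34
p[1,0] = -52.82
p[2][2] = -96.79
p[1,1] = -60.34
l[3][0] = 4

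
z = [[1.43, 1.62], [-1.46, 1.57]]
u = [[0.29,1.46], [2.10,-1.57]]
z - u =[[1.14, 0.16],[-3.56, 3.14]]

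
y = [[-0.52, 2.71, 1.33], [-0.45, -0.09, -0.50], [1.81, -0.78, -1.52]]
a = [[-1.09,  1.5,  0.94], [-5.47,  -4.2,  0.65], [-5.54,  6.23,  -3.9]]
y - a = [[0.57, 1.21, 0.39], [5.02, 4.11, -1.15], [7.35, -7.01, 2.38]]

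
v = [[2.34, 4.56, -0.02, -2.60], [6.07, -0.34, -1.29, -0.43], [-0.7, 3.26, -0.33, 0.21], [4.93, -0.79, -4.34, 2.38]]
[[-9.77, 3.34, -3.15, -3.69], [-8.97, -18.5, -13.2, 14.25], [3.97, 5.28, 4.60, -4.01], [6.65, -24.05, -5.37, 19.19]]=v @ [[-1.56, -2.86, -2.43, 2.3], [0.51, 1.23, 0.72, -0.92], [-1.61, 1.13, -1.49, -0.61], [3.26, -1.71, 0.30, 1.88]]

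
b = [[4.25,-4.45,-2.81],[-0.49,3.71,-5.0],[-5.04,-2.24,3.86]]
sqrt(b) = [[(1.92+0.49j), (-1.11+0.56j), (-0.85+0.63j)], [(-0.33+0.44j), 1.81+0.50j, -1.22+0.57j], [(-1.2+0.52j), -0.73+0.59j, 1.75+0.67j]]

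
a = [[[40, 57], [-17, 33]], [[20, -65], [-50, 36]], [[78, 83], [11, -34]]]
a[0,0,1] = 57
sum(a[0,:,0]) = 23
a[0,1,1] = 33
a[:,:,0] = [[40, -17], [20, -50], [78, 11]]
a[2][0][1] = 83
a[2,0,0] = 78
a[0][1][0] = -17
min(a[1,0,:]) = -65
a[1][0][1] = -65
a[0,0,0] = 40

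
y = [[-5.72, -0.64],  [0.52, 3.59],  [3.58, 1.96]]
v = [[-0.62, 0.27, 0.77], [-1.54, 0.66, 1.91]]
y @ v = [[4.53,  -1.97,  -5.63], [-5.85,  2.51,  7.26], [-5.24,  2.26,  6.5]]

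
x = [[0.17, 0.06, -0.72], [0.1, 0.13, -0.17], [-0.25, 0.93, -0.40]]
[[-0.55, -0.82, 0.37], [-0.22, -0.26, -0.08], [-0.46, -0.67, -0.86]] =x@ [[-0.65,-0.36,-0.33], [-0.42,-0.38,-1.31], [0.57,1.02,-0.7]]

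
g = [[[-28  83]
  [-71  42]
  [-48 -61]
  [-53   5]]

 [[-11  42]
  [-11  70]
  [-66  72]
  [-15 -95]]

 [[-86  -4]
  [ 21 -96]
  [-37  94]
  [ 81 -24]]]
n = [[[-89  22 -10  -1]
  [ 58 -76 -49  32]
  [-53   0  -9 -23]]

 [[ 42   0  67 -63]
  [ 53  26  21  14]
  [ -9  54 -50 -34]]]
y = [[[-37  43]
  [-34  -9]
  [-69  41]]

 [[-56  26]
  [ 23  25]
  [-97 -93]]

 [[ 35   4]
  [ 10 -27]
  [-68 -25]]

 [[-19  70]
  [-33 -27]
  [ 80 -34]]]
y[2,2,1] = -25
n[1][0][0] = 42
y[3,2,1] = -34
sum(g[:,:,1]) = 128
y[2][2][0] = -68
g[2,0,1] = -4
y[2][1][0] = 10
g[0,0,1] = 83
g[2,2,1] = 94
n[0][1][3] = 32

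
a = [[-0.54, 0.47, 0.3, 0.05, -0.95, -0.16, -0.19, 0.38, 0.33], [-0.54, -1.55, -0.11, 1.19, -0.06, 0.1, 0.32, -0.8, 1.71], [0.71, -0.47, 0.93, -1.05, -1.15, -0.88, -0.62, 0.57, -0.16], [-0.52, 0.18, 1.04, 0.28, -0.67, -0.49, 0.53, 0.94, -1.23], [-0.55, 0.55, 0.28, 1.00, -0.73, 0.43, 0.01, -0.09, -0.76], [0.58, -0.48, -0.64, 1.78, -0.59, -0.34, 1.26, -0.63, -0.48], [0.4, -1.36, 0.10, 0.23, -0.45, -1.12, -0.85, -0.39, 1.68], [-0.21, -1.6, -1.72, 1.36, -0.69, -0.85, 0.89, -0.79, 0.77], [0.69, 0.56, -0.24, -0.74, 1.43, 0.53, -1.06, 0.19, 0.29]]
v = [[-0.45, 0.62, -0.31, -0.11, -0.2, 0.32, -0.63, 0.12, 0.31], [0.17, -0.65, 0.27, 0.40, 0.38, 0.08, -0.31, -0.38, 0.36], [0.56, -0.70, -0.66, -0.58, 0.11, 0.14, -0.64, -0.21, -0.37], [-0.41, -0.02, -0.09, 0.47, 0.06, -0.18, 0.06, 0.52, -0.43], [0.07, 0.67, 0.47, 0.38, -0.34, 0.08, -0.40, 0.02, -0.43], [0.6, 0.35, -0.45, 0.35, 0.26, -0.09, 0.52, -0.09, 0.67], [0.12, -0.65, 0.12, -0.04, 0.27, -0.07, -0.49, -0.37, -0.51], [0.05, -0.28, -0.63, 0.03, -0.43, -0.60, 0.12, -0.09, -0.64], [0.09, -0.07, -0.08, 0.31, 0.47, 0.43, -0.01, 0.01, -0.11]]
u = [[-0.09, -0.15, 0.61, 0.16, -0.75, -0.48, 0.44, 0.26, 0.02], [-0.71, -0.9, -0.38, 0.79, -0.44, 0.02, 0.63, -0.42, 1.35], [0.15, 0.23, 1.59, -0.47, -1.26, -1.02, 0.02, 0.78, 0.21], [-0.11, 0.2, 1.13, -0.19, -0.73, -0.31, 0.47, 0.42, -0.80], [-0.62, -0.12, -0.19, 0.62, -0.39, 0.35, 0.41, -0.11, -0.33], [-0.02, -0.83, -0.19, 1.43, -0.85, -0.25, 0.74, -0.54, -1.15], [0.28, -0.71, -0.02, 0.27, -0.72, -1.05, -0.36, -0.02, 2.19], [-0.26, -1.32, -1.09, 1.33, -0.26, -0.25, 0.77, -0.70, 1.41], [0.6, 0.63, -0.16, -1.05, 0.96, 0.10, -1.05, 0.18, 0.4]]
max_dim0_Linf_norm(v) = 0.7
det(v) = -0.13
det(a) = -15.12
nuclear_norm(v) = 8.97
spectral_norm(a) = 4.89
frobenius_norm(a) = 7.25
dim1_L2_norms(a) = [1.35, 2.79, 2.35, 2.2, 1.73, 2.61, 2.69, 3.26, 2.23]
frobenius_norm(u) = 6.46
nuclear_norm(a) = 17.18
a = u + v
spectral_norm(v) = 1.94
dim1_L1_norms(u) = [2.96, 5.64, 5.73, 4.36, 3.14, 6.0, 5.62, 7.39, 5.13]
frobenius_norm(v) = 3.42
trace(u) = -0.89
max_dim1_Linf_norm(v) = 0.7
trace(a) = -3.30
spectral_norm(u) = 4.31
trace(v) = -2.41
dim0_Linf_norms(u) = [0.71, 1.32, 1.59, 1.43, 1.26, 1.05, 1.05, 0.78, 2.19]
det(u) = -0.00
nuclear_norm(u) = 12.74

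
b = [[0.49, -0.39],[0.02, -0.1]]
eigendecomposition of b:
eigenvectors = [[1.0,0.56], [0.03,0.83]]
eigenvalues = [0.48, -0.09]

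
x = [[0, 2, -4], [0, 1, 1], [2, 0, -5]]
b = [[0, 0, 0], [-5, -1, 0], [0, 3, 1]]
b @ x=[[0, 0, 0], [0, -11, 19], [2, 3, -2]]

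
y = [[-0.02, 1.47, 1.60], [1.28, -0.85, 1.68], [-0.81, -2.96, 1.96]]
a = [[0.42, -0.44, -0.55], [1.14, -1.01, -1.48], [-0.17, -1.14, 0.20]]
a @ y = [[-0.13, 2.62, -1.15], [-0.12, 6.92, -2.77], [-1.62, 0.13, -1.8]]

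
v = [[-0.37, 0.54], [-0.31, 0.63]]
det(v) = -0.07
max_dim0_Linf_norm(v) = 0.63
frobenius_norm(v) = 0.96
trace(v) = 0.26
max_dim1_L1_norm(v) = 0.94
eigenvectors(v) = [[-0.93,-0.57], [-0.37,-0.82]]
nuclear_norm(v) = 1.03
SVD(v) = [[-0.68, -0.73], [-0.73, 0.68]] @ diag([0.9574924251666717, 0.06861673082015605]) @ [[0.5,-0.87],[0.87,0.5]]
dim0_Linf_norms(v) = [0.37, 0.63]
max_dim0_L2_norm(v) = 0.83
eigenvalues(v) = [-0.16, 0.42]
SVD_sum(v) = [[-0.33, 0.57], [-0.35, 0.61]] + [[-0.04, -0.03], [0.04, 0.02]]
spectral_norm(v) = 0.96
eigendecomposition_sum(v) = [[-0.22,  0.15], [-0.08,  0.06]] + [[-0.15, 0.39], [-0.23, 0.57]]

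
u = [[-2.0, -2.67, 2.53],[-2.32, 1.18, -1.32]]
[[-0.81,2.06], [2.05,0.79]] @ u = [[-3.16, 4.59, -4.77],  [-5.93, -4.54, 4.14]]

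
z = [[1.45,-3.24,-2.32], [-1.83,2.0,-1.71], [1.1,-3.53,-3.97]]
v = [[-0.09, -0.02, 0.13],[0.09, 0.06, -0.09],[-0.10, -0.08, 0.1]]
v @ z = [[0.05, -0.21, -0.27],[-0.08, 0.15, 0.05],[0.11, -0.19, -0.03]]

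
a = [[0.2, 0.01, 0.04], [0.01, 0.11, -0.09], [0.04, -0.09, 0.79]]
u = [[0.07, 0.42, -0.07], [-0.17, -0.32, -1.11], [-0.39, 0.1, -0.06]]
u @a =[[0.02, 0.05, -0.09], [-0.08, 0.06, -0.85], [-0.08, 0.01, -0.07]]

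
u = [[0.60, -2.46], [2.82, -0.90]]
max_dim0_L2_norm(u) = 2.88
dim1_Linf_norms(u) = [2.46, 2.82]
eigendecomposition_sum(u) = [[(0.3+1.28j), (-1.23-0.07j)], [1.41+0.08j, (-0.45+1.24j)]] + [[0.30-1.28j, (-1.23+0.07j)], [(1.41-0.08j), (-0.45-1.24j)]]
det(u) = 6.40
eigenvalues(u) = [(-0.15+2.52j), (-0.15-2.52j)]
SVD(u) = [[-0.6, -0.8],[-0.8, 0.60]] @ diag([3.4155555378613833, 1.8729603219994901]) @ [[-0.77,0.64], [0.64,0.77]]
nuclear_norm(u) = 5.29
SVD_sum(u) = [[1.56, -1.31], [2.10, -1.76]] + [[-0.96, -1.15], [0.72, 0.86]]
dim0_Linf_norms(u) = [2.82, 2.46]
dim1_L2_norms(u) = [2.53, 2.96]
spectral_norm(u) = 3.42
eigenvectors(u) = [[(0.19+0.65j), 0.19-0.65j],[(0.73+0j), 0.73-0.00j]]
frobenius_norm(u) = 3.90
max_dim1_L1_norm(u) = 3.72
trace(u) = -0.30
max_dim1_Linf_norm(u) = 2.82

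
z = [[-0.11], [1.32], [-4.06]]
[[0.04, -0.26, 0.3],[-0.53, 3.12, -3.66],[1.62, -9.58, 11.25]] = z@[[-0.40, 2.36, -2.77]]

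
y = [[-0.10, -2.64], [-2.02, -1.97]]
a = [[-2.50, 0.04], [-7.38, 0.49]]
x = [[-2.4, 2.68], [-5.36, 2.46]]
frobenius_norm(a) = 7.81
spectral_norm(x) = 6.80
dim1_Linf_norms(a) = [2.5, 7.38]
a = y + x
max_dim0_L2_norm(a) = 7.79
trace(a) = -2.01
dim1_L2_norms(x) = [3.6, 5.9]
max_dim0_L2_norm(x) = 5.87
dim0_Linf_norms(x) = [5.36, 2.68]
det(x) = 8.46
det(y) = -5.14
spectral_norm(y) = 3.59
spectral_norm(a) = 7.81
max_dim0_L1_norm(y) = 4.61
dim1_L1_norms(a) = [2.54, 7.87]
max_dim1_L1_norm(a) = 7.87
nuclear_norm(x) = 8.04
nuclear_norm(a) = 7.93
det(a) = -0.93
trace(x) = 0.06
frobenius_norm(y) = 3.87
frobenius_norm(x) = 6.91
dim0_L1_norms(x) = [7.76, 5.14]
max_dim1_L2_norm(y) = 2.82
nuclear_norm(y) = 5.02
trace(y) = -2.07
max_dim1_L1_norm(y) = 3.99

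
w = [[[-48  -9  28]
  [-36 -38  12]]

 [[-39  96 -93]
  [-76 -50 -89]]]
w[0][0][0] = -48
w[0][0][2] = 28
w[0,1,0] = -36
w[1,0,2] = -93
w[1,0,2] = -93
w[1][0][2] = -93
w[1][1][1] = -50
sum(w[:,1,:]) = -277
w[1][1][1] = -50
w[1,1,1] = -50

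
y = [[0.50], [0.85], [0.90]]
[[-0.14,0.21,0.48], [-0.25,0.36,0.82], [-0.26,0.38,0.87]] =y@[[-0.29, 0.42, 0.97]]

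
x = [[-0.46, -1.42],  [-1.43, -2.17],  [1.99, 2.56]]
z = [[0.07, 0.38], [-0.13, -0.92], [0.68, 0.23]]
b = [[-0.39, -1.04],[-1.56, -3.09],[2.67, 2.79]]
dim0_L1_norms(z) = [0.88, 1.53]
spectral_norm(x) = 4.39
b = x + z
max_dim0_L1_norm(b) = 6.92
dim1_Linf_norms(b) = [1.04, 3.09, 2.79]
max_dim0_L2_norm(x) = 3.64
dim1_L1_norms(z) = [0.45, 1.05, 0.91]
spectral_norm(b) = 5.24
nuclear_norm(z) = 1.68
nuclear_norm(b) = 6.06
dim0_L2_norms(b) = [3.12, 4.29]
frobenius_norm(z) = 1.24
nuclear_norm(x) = 4.86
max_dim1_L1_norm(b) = 5.46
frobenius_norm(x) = 4.42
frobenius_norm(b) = 5.30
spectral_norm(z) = 1.08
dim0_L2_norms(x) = [2.49, 3.64]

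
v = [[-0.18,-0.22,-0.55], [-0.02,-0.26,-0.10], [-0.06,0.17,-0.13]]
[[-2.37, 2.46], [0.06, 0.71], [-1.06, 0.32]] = v @ [[0.39,  -0.07], [-2.22,  -1.19], [5.07,  -3.97]]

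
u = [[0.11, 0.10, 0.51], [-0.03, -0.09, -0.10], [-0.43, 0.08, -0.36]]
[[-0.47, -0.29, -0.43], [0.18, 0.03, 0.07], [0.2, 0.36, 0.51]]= u @ [[-0.16, -0.25, -0.47], [-1.23, 0.43, 0.28], [-0.65, -0.6, -0.80]]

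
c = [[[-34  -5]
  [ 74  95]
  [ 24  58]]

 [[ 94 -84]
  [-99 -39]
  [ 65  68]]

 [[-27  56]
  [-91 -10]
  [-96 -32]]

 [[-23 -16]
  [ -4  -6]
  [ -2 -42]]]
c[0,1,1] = 95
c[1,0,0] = 94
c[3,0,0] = -23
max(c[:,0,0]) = 94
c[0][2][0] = 24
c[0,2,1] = 58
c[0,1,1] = 95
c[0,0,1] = -5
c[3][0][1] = -16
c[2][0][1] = 56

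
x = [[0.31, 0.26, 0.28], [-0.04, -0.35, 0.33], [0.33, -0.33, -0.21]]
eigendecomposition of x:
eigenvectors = [[0.91+0.00j, -0.32+0.08j, (-0.32-0.08j)],  [(0.11+0j), (-0.02-0.66j), -0.02+0.66j],  [0.39+0.00j, (0.68+0j), (0.68-0j)]]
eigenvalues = [(0.46+0j), (-0.36+0.36j), (-0.36-0.36j)]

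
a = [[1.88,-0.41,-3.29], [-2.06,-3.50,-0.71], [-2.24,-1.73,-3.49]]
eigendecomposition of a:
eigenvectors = [[-0.93, 0.35, 0.33], [0.27, 0.55, -0.8], [0.25, 0.76, 0.51]]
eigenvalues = [2.89, -5.8, -2.21]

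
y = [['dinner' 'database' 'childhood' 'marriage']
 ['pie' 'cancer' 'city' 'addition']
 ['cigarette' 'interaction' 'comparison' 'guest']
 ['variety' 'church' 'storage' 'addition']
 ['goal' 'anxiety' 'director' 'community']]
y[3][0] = 'variety'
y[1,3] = 'addition'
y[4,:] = ['goal', 'anxiety', 'director', 'community']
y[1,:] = ['pie', 'cancer', 'city', 'addition']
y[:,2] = ['childhood', 'city', 'comparison', 'storage', 'director']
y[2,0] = 'cigarette'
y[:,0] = ['dinner', 'pie', 'cigarette', 'variety', 'goal']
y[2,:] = ['cigarette', 'interaction', 'comparison', 'guest']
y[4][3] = 'community'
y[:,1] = ['database', 'cancer', 'interaction', 'church', 'anxiety']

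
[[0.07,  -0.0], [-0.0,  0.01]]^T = [[0.07, -0.00], [-0.0, 0.01]]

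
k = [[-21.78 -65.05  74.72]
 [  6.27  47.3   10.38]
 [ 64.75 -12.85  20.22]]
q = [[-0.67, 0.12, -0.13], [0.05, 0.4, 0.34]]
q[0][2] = -0.128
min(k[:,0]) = -21.78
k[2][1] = -12.85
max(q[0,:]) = 0.124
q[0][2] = -0.128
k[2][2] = 20.22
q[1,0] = 0.05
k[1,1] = 47.3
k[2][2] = 20.22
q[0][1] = 0.124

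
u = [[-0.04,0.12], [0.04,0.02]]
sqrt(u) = [[(0.08+0.2j), 0.20-0.23j], [0.07-0.08j, 0.18+0.09j]]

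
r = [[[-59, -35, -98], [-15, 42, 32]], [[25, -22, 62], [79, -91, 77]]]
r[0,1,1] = 42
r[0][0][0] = -59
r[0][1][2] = 32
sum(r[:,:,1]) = -106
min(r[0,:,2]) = -98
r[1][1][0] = 79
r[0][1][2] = 32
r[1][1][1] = -91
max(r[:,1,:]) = 79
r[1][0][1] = -22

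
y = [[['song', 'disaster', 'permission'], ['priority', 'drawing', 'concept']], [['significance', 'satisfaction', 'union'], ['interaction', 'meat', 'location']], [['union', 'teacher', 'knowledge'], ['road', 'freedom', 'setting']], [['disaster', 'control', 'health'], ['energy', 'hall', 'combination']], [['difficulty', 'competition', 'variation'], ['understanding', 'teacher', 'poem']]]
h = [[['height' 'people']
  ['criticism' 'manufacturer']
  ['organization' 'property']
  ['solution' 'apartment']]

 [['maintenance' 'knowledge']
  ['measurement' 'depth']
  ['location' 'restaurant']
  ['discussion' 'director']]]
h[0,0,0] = 'height'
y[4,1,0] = 'understanding'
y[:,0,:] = [['song', 'disaster', 'permission'], ['significance', 'satisfaction', 'union'], ['union', 'teacher', 'knowledge'], ['disaster', 'control', 'health'], ['difficulty', 'competition', 'variation']]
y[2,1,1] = 'freedom'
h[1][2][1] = 'restaurant'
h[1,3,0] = 'discussion'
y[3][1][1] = 'hall'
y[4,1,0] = 'understanding'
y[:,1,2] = ['concept', 'location', 'setting', 'combination', 'poem']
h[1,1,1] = 'depth'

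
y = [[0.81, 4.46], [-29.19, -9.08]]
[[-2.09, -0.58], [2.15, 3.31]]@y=[[15.24,-4.05],[-94.88,-20.47]]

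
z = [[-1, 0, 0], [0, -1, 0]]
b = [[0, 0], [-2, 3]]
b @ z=[[0, 0, 0], [2, -3, 0]]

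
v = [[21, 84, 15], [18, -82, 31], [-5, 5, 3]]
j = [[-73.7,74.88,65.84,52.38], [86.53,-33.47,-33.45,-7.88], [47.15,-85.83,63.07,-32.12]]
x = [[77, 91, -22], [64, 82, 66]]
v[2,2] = 3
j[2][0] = 47.15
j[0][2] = 65.84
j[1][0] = 86.53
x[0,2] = -22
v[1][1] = -82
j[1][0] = 86.53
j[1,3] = -7.88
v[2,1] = 5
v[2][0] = -5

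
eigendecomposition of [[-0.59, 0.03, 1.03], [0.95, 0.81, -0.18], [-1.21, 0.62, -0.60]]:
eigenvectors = [[(-0.03-0.61j),(-0.03+0.61j),(0.18+0j)], [(-0.13+0.28j),(-0.13-0.28j),(0.95+0j)], [0.73+0.00j,0.73-0.00j,(0.24+0j)]]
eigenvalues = [(-0.66+1.24j), (-0.66-1.24j), (0.94+0j)]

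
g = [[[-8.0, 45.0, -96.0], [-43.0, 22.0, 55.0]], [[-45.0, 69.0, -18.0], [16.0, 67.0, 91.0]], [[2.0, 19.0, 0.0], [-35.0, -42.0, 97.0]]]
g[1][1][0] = 16.0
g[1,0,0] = -45.0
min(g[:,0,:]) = -96.0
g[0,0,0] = -8.0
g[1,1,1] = 67.0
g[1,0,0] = -45.0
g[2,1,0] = -35.0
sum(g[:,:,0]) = -113.0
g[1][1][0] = 16.0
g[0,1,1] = 22.0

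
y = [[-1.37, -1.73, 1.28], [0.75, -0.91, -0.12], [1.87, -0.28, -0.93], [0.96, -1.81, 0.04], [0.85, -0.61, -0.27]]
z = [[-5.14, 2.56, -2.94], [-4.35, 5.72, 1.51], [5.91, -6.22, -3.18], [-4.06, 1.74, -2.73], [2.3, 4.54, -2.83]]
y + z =[[-6.51,0.83,-1.66], [-3.6,4.81,1.39], [7.78,-6.5,-4.11], [-3.10,-0.07,-2.69], [3.15,3.93,-3.10]]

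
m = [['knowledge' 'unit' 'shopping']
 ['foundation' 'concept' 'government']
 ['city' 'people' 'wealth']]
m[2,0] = 'city'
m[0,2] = 'shopping'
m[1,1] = 'concept'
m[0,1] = 'unit'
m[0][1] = 'unit'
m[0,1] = 'unit'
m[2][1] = 'people'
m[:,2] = ['shopping', 'government', 'wealth']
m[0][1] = 'unit'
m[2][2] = 'wealth'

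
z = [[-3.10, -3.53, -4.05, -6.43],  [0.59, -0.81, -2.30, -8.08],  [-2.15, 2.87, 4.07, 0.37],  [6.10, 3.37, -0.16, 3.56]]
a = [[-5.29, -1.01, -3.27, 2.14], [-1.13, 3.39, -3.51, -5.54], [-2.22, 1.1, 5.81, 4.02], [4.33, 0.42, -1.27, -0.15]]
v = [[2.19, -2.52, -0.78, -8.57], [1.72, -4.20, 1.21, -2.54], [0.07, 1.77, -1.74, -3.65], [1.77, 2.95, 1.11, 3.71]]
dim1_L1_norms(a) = [11.71, 13.57, 13.15, 6.17]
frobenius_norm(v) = 12.65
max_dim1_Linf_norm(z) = 8.08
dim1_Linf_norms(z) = [6.43, 8.08, 4.07, 6.1]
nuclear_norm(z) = 25.50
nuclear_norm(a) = 23.74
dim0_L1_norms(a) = [12.97, 5.92, 13.86, 11.85]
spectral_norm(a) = 9.74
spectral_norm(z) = 13.15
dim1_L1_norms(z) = [17.11, 11.78, 9.46, 13.19]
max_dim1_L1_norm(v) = 14.06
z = v + a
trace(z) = 3.72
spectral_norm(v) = 11.25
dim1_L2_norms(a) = [6.65, 7.47, 7.49, 4.53]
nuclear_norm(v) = 19.35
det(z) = -348.49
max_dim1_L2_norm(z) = 8.93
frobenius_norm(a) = 13.29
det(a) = -607.74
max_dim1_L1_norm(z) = 17.11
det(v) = 22.43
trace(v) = -0.04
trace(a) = 3.76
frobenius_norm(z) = 15.56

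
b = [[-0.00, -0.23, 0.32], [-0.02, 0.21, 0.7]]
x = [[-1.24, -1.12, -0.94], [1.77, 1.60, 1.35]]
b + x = [[-1.24, -1.35, -0.62], [1.75, 1.81, 2.05]]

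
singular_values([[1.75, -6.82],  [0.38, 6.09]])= [9.21, 1.44]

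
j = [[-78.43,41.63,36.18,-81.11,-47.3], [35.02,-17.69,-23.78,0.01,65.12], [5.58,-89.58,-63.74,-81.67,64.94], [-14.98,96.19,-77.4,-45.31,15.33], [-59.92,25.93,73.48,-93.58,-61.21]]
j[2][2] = -63.74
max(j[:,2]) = 73.48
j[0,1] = 41.63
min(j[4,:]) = -93.58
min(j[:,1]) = -89.58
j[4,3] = -93.58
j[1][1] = -17.69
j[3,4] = 15.33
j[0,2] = 36.18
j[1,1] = -17.69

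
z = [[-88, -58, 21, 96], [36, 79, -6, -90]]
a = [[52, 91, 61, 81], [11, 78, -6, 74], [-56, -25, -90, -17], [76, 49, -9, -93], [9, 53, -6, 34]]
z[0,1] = -58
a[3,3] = -93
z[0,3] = 96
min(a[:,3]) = -93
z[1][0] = 36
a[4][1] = 53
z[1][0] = 36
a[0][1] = 91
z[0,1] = -58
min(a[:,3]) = -93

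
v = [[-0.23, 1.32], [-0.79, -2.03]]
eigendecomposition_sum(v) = [[-0.11+1.30j, (0.66+1.55j)],[(-0.4-0.93j), -1.01-0.81j]] + [[(-0.12-1.3j), (0.66-1.55j)], [-0.40+0.93j, -1.01+0.81j]]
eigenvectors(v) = [[0.79+0.00j, (0.79-0j)], [-0.54+0.29j, -0.54-0.29j]]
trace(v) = -2.26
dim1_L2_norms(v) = [1.34, 2.18]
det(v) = 1.51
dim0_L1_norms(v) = [1.02, 3.35]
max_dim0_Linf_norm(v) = 2.03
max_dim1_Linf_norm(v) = 2.03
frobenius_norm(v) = 2.56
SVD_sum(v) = [[0.28, 1.20], [-0.5, -2.10]] + [[-0.51, 0.12],  [-0.29, 0.07]]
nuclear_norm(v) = 3.09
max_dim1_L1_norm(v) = 2.82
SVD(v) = [[-0.50, 0.87], [0.87, 0.50]] @ diag([2.484141296153133, 0.607735156747274]) @ [[-0.23, -0.97], [-0.97, 0.23]]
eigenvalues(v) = [(-1.13+0.48j), (-1.13-0.48j)]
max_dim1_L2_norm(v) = 2.18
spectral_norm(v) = 2.48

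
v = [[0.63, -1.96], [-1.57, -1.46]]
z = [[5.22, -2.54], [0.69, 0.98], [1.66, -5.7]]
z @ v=[[7.28, -6.52], [-1.1, -2.78], [9.99, 5.07]]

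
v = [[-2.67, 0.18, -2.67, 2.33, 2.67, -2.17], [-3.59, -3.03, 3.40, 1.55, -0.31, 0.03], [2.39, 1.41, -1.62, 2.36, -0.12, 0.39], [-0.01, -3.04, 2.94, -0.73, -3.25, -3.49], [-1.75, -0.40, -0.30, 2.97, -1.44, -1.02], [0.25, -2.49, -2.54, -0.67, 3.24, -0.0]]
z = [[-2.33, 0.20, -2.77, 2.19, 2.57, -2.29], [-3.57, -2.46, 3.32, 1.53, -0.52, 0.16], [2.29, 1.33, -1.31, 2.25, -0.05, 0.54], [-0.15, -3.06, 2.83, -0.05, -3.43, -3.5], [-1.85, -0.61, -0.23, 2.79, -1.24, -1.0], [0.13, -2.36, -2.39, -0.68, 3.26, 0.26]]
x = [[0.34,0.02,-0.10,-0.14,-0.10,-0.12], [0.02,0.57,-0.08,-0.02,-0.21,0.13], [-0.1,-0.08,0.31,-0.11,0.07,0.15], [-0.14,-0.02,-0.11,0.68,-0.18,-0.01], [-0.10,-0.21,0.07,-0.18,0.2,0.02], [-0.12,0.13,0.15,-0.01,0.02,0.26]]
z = v + x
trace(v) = -9.49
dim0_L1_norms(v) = [10.66, 10.55, 13.47, 10.61, 11.03, 7.1]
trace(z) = -7.13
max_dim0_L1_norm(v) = 13.47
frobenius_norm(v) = 12.80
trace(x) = 2.36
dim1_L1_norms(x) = [0.82, 1.03, 0.82, 1.14, 0.78, 0.69]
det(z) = -2327.84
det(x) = -0.00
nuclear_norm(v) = 27.61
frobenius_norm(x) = 1.22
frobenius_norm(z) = 12.42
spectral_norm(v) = 8.42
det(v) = -2832.37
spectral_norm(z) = 8.34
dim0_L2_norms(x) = [0.41, 0.63, 0.39, 0.73, 0.36, 0.35]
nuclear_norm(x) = 2.36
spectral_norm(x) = 0.81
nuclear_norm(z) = 26.73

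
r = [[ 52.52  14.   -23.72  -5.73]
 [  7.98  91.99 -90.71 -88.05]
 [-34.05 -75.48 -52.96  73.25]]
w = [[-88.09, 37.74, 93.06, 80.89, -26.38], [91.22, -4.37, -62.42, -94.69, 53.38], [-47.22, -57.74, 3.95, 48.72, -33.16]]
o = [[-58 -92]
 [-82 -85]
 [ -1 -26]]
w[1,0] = 91.22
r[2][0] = -34.05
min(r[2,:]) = -75.48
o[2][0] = -1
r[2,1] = -75.48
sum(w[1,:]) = -16.880000000000003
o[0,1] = -92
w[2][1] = -57.74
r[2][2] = -52.96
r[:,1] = [14.0, 91.99, -75.48]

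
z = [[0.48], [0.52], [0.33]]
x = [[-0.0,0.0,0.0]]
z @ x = [[0.00, 0.00, 0.00], [0.00, 0.0, 0.00], [0.0, 0.0, 0.0]]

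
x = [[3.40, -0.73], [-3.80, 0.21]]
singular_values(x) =[5.14, 0.4]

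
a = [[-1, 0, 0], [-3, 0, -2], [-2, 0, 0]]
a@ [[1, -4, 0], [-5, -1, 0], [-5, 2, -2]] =[[-1, 4, 0], [7, 8, 4], [-2, 8, 0]]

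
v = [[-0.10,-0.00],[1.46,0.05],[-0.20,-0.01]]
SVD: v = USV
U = [[-0.07, -0.74], [0.99, 0.04], [-0.14, 0.67]]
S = [1.48, 0.0]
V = [[1.00,0.03], [0.03,-1.0]]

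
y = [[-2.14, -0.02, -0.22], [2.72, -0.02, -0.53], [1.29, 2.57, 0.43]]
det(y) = -4.40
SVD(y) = [[-0.52, 0.3, 0.8],[0.65, -0.47, 0.59],[0.56, 0.83, 0.05]] @ diag([3.866541221607112, 2.3620853022808723, 0.48209128426229614]) @ [[0.93, 0.37, 0.00], [-0.36, 0.90, 0.23], [-0.08, 0.21, -0.97]]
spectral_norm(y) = 3.87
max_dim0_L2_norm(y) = 3.69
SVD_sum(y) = [[-1.86, -0.74, -0.00], [2.34, 0.93, 0.00], [2.00, 0.79, 0.00]] + [[-0.25, 0.63, 0.16], [0.4, -1.01, -0.26], [-0.70, 1.77, 0.45]] + [[-0.03, 0.08, -0.38], [-0.02, 0.06, -0.28], [-0.0, 0.01, -0.02]]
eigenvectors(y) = [[(-0.63+0j), (0.06-0.03j), 0.06+0.03j], [0.69+0.00j, 0.03-0.46j, (0.03+0.46j)], [-0.36+0.00j, (-0.89+0j), (-0.89-0j)]]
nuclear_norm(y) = 6.71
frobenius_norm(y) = 4.56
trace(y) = -1.73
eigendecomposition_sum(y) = [[(-2.01+0j), (0.14-0j), (-0.14+0j)], [2.19-0.00j, (-0.15+0j), 0.15-0.00j], [(-1.14+0j), (0.08-0j), (-0.08+0j)]] + [[-0.06+0.09j, -0.08+0.06j, (-0.04-0.04j)],[0.26+0.65j, 0.07+0.65j, (-0.34+0.11j)],[1.21-0.59j, (1.25-0.21j), 0.25+0.64j]] + [[(-0.06-0.09j),(-0.08-0.06j),(-0.04+0.04j)], [0.26-0.65j,0.07-0.65j,(-0.34-0.11j)], [1.21+0.59j,1.25+0.21j,(0.25-0.64j)]]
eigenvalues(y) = [(-2.24+0j), (0.26+1.38j), (0.26-1.38j)]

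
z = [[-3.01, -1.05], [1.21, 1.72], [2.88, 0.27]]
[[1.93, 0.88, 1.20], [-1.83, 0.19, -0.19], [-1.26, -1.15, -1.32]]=z @[[-0.36, -0.44, -0.48], [-0.81, 0.42, 0.23]]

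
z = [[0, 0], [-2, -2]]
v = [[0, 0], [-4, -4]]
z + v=[[0, 0], [-6, -6]]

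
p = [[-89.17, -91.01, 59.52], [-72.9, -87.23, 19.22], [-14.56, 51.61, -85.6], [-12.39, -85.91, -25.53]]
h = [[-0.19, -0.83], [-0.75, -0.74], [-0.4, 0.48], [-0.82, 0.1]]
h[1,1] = -0.74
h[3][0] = -0.824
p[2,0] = -14.56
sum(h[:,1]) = -0.9870000000000002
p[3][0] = -12.39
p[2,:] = [-14.56, 51.61, -85.6]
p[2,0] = -14.56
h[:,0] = [-0.191, -0.747, -0.402, -0.824]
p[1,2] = 19.22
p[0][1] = -91.01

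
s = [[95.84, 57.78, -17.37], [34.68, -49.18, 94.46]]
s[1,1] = -49.18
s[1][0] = 34.68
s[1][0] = 34.68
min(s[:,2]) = -17.37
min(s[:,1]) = -49.18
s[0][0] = 95.84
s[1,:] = [34.68, -49.18, 94.46]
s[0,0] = 95.84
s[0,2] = -17.37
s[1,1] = -49.18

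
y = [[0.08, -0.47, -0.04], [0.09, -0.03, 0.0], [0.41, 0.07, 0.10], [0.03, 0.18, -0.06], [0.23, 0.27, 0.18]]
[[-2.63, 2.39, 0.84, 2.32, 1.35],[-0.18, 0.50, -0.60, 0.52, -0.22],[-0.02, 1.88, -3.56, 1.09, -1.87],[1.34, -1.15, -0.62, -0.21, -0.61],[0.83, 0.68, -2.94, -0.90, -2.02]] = y @ [[0.0, 3.91, -7.64, 4.58, -3.58], [5.97, -4.95, -2.9, -3.7, -3.33], [-4.37, 6.20, -2.24, -5.32, -1.68]]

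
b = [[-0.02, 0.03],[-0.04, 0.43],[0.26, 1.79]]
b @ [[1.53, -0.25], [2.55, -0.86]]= [[0.05, -0.02],  [1.04, -0.36],  [4.96, -1.6]]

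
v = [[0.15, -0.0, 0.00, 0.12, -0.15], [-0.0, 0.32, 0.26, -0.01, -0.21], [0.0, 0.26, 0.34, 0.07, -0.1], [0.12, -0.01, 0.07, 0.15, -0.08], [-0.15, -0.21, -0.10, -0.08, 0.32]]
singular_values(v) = [0.74, 0.35, 0.19, 0.0, 0.0]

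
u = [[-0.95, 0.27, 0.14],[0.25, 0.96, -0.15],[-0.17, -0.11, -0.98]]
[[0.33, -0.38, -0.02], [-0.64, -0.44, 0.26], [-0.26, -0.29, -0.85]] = u@[[-0.43,0.31,0.23], [-0.49,-0.49,0.33], [0.39,0.3,0.79]]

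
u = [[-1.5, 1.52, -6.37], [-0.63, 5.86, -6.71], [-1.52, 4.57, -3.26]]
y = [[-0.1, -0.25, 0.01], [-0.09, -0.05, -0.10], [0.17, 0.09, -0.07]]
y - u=[[1.4, -1.77, 6.38], [0.54, -5.91, 6.61], [1.69, -4.48, 3.19]]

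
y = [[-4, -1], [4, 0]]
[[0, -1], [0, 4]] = y@[[0, 1], [0, -3]]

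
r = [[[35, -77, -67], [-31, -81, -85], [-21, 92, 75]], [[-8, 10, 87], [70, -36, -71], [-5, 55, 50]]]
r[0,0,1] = -77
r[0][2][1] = 92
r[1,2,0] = -5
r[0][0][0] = 35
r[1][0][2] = 87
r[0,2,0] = -21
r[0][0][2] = -67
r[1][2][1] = 55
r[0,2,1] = 92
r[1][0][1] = 10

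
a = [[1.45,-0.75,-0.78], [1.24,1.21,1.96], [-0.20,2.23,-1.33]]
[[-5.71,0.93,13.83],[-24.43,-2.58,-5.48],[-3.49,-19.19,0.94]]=a @ [[-8.60, -0.97, 5.7], [-4.77, -6.66, -2.11], [-4.08, 3.41, -5.10]]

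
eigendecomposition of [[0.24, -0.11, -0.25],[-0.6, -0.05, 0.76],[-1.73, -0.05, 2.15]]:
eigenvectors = [[-0.13, 0.75, -0.71], [0.33, 0.27, -0.4], [0.94, 0.61, -0.58]]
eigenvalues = [2.37, -0.0, -0.02]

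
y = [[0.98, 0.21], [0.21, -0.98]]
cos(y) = [[0.54, 0.00], [-0.00, 0.54]]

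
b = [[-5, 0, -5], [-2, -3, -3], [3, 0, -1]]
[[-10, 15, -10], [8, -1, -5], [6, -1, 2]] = b@[[2, -1, 1], [-4, 3, 0], [0, -2, 1]]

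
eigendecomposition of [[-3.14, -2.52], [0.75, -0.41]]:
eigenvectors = [[-0.88+0.00j, (-0.88-0j)], [(0.48+0.06j), 0.48-0.06j]]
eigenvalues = [(-1.78+0.16j), (-1.78-0.16j)]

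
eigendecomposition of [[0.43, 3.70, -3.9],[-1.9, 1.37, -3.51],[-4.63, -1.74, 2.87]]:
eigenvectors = [[-0.07+0.41j, (-0.07-0.41j), (-0.59+0j)], [-0.73+0.00j, -0.73-0.00j, -0.27+0.00j], [(-0.5+0.21j), (-0.5-0.21j), 0.76+0.00j]]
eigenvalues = [(-1.22+2.1j), (-1.22-2.1j), (7.1+0j)]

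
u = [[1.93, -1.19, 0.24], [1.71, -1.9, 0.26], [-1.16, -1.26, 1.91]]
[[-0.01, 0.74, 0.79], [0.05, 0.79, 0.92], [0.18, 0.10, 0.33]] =u @ [[-0.05, 0.27, 0.23], [-0.07, -0.16, -0.26], [0.02, 0.11, 0.14]]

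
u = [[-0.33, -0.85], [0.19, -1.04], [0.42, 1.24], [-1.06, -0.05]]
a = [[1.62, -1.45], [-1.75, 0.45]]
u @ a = [[0.95, 0.10], [2.13, -0.74], [-1.49, -0.05], [-1.63, 1.51]]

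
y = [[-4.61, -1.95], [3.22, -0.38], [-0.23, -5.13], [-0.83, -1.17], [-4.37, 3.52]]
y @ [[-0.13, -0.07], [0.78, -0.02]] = [[-0.92,  0.36], [-0.72,  -0.22], [-3.97,  0.12], [-0.8,  0.08], [3.31,  0.24]]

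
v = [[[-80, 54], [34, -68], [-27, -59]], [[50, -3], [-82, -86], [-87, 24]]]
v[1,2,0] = -87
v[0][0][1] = 54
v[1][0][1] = -3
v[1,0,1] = -3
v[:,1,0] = [34, -82]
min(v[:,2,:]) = -87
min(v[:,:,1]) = -86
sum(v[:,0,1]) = 51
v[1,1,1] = -86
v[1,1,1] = -86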